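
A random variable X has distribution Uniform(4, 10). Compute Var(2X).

For X ~ Uniform(4, 10):
Var(X) = 3
Var(2X) = (2)² × Var(X) = 4 × 3 = 12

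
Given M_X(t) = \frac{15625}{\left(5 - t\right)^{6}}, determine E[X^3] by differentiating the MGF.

To find E[X^3], compute M^(3)(0):
M^(1)(t) = \frac{93750}{\left(5 - t\right)^{7}}
M^(2)(t) = \frac{656250}{\left(5 - t\right)^{8}}
M^(3)(t) = \frac{5250000}{\left(5 - t\right)^{9}}
M^(3)(0) = \frac{336}{125}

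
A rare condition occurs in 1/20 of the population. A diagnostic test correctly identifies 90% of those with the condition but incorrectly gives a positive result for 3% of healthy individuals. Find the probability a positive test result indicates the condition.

Let D = the rare event, + = positive/flagged.
P(D) = 1/20
P(+|D) = 90/100 = 9/10
P(+|D') = 3/100
P(+) = P(+|D)P(D) + P(+|D')P(D')
     = \frac{9}{10} × \frac{1}{20} + \frac{3}{100} × \frac{19}{20}
     = \frac{147}{2000}
P(D|+) = P(+|D)P(D)/P(+) = \frac{30}{49}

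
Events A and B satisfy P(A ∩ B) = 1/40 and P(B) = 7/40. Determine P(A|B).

P(A|B) = P(A ∩ B) / P(B)
= (1/40) / (7/40)
= 1/7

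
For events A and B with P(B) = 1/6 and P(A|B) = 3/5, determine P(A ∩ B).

By definition, P(A|B) = P(A ∩ B) / P(B)
So P(A ∩ B) = P(A|B) × P(B)
= 3/5 × 1/6
= 1/10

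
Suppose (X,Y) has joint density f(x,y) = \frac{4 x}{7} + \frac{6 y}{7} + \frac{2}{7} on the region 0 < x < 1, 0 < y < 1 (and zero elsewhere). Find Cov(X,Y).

E[XY] = ∫∫ xy × f(x,y) dx dy = \frac{13}{42}
E[X] = \frac{23}{42}
E[Y] = \frac{4}{7}
Cov(X,Y) = E[XY] - E[X]E[Y] = - \frac{1}{294}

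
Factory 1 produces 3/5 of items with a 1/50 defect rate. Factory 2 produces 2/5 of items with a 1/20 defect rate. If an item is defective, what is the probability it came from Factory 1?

Using Bayes' theorem:
P(F1) = 3/5, P(D|F1) = 1/50
P(F2) = 2/5, P(D|F2) = 1/20
P(D) = P(D|F1)P(F1) + P(D|F2)P(F2)
     = \frac{4}{125}
P(F1|D) = P(D|F1)P(F1) / P(D)
= \frac{3}{8}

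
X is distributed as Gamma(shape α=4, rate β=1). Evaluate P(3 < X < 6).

P(3 < X < 6) = ∫_{3}^{6} f(x) dx
where f(x) = \frac{x^{3} e^{- x}}{6}
= \frac{-61 + 13 e^{3}}{e^{6}}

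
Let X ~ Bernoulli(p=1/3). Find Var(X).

For X ~ Bernoulli(p=1/3):
Var(X) = \frac{2}{9}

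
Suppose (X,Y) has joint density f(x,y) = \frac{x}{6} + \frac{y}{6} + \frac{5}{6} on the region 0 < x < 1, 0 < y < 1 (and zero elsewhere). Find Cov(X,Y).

E[XY] = ∫∫ xy × f(x,y) dx dy = \frac{19}{72}
E[X] = \frac{37}{72}
E[Y] = \frac{37}{72}
Cov(X,Y) = E[XY] - E[X]E[Y] = - \frac{1}{5184}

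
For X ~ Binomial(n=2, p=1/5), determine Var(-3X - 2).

For X ~ Binomial(n=2, p=1/5):
Var(X) = \frac{8}{25}
Var(-3X - 2) = (-3)² × Var(X) = 9 × \frac{8}{25} = \frac{72}{25}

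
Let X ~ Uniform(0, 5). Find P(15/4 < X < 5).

P(15/4 < X < 5) = ∫_{15/4}^{5} f(x) dx
where f(x) = \frac{1}{5}
= \frac{1}{4}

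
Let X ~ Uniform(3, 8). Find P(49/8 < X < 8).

P(49/8 < X < 8) = ∫_{49/8}^{8} f(x) dx
where f(x) = \frac{1}{5}
= \frac{3}{8}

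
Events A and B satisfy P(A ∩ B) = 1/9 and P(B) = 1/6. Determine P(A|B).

P(A|B) = P(A ∩ B) / P(B)
= (1/9) / (1/6)
= 2/3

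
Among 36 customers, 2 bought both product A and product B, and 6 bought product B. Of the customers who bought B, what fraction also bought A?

P(A ∩ B) = 2/36 = 1/18
P(B) = 6/36 = 1/6
P(A|B) = P(A ∩ B) / P(B) = (1/18) / (1/6) = 1/3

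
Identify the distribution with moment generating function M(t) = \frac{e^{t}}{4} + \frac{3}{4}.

The MGF M(t) = \frac{e^{t}}{4} + \frac{3}{4} is the standard form for the Bernoulli distribution.
Comparing with the known MGF formula identifies: Bernoulli(p=1/4)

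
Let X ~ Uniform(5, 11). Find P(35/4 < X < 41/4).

P(35/4 < X < 41/4) = ∫_{35/4}^{41/4} f(x) dx
where f(x) = \frac{1}{6}
= \frac{1}{4}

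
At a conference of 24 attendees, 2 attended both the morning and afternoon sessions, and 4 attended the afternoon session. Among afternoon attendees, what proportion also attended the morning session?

P(A ∩ B) = 2/24 = 1/12
P(B) = 4/24 = 1/6
P(A|B) = P(A ∩ B) / P(B) = (1/12) / (1/6) = 1/2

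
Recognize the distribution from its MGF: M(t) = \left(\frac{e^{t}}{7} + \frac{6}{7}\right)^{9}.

The MGF M(t) = \left(\frac{e^{t}}{7} + \frac{6}{7}\right)^{9} is the standard form for the Binomial distribution.
Comparing with the known MGF formula identifies: Binomial(n=9, p=1/7)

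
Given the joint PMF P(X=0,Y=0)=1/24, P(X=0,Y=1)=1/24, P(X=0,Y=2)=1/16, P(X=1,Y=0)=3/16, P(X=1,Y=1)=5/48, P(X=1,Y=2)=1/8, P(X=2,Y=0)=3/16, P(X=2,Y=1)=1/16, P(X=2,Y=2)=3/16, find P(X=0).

P(X=0) = P(X=0,Y=0) + P(X=0,Y=1) + P(X=0,Y=2)
= 1/24 + 1/24 + 1/16
= 7/48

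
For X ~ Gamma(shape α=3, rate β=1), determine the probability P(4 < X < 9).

P(4 < X < 9) = ∫_{4}^{9} f(x) dx
where f(x) = \frac{x^{2} e^{- x}}{2}
= \frac{-101 + 26 e^{5}}{2 e^{9}}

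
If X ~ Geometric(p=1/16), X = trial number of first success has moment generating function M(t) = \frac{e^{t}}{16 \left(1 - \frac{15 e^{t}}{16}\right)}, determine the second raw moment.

To find E[X^2], compute M^(2)(0):
M^(1)(t) = \frac{e^{t}}{16 \left(1 - \frac{15 e^{t}}{16}\right)} + \frac{15 e^{2 t}}{256 \left(1 - \frac{15 e^{t}}{16}\right)^{2}}
M^(2)(t) = \frac{e^{t}}{16 \left(1 - \frac{15 e^{t}}{16}\right)} + \frac{45 e^{2 t}}{256 \left(1 - \frac{15 e^{t}}{16}\right)^{2}} + \frac{225 e^{3 t}}{2048 \left(1 - \frac{15 e^{t}}{16}\right)^{3}}
M^(2)(0) = 496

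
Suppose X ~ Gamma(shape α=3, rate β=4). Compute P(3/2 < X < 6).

P(3/2 < X < 6) = ∫_{3/2}^{6} f(x) dx
where f(x) = 32 x^{2} e^{- 4 x}
= \frac{-313 + 25 e^{18}}{e^{24}}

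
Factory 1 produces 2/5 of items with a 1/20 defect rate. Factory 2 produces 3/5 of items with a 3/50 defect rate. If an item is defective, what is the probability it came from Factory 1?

Using Bayes' theorem:
P(F1) = 2/5, P(D|F1) = 1/20
P(F2) = 3/5, P(D|F2) = 3/50
P(D) = P(D|F1)P(F1) + P(D|F2)P(F2)
     = \frac{7}{125}
P(F1|D) = P(D|F1)P(F1) / P(D)
= \frac{5}{14}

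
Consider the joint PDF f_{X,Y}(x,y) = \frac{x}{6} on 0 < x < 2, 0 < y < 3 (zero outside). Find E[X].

f_X(x) = ∫_0^3 \frac{x}{6} dy = \frac{x}{2}
E[X] = ∫_0^2 x × (\frac{x}{2}) dx = \frac{4}{3}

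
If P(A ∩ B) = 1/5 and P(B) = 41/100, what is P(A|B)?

P(A|B) = P(A ∩ B) / P(B)
= (1/5) / (41/100)
= 20/41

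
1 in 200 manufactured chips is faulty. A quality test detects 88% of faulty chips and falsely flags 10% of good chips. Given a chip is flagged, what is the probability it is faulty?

Let D = the rare event, + = positive/flagged.
P(D) = 1/200
P(+|D) = 88/100 = 22/25
P(+|D') = 10/100 = 1/10
P(+) = P(+|D)P(D) + P(+|D')P(D')
     = \frac{22}{25} × \frac{1}{200} + \frac{1}{10} × \frac{199}{200}
     = \frac{1039}{10000}
P(D|+) = P(+|D)P(D)/P(+) = \frac{44}{1039}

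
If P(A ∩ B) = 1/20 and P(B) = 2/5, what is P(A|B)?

P(A|B) = P(A ∩ B) / P(B)
= (1/20) / (2/5)
= 1/8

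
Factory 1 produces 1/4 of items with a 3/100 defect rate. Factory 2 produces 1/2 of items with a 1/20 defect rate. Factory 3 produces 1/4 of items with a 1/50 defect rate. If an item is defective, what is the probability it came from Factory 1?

Using Bayes' theorem:
P(F1) = 1/4, P(D|F1) = 3/100
P(F2) = 1/2, P(D|F2) = 1/20
P(F3) = 1/4, P(D|F3) = 1/50
P(D) = P(D|F1)P(F1) + P(D|F2)P(F2) + P(D|F3)P(F3)
     = \frac{3}{80}
P(F1|D) = P(D|F1)P(F1) / P(D)
= \frac{1}{5}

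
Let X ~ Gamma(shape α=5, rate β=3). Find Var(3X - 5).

For X ~ Gamma(shape α=5, rate β=3):
Var(X) = \frac{5}{9}
Var(3X - 5) = (3)² × Var(X) = 9 × \frac{5}{9} = 5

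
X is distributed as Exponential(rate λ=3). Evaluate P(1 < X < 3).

P(1 < X < 3) = ∫_{1}^{3} f(x) dx
where f(x) = 3 e^{- 3 x}
= - \frac{1 - e^{6}}{e^{9}}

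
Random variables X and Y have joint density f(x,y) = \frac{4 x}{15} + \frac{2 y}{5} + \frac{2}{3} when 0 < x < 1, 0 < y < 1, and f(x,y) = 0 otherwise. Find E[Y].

E[Y] = ∫_0^1 ∫_0^1 y × f(x,y) dx dy
= \frac{8}{15}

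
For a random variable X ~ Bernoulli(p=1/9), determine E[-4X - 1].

For X ~ Bernoulli(p=1/9):
E[X] = \frac{1}{9}
E[-4X - 1] = -4 × E[X] - 1 = - \frac{13}{9}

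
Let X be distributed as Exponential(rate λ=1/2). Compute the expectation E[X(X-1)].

E[X(X-1)] = E[X² - X] = E[X²] - E[X]
E[X] = 2
E[X²] = Var(X) + (E[X])² = 4 + (2)² = 8
E[X(X-1)] = 8 - 2 = 6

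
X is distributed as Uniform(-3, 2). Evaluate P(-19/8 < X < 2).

P(-19/8 < X < 2) = ∫_{-19/8}^{2} f(x) dx
where f(x) = \frac{1}{5}
= \frac{7}{8}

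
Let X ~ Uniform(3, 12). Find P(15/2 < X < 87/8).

P(15/2 < X < 87/8) = ∫_{15/2}^{87/8} f(x) dx
where f(x) = \frac{1}{9}
= \frac{3}{8}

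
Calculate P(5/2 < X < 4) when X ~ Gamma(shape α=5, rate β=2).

P(5/2 < X < 4) = ∫_{5/2}^{4} f(x) dx
where f(x) = \frac{4 x^{4} e^{- 2 x}}{3}
= \frac{-2376 + 523 e^{3}}{8 e^{8}}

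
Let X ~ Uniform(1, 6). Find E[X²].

Using the identity E[X²] = Var(X) + (E[X])²:
E[X] = \frac{7}{2}
Var(X) = \frac{25}{12}
E[X²] = \frac{25}{12} + (\frac{7}{2})²
= \frac{43}{3}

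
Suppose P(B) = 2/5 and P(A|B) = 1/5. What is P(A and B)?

By definition, P(A|B) = P(A ∩ B) / P(B)
So P(A ∩ B) = P(A|B) × P(B)
= 1/5 × 2/5
= 2/25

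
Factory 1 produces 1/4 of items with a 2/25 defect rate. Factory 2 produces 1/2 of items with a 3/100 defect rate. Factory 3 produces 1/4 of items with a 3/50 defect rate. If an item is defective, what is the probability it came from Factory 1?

Using Bayes' theorem:
P(F1) = 1/4, P(D|F1) = 2/25
P(F2) = 1/2, P(D|F2) = 3/100
P(F3) = 1/4, P(D|F3) = 3/50
P(D) = P(D|F1)P(F1) + P(D|F2)P(F2) + P(D|F3)P(F3)
     = \frac{1}{20}
P(F1|D) = P(D|F1)P(F1) / P(D)
= \frac{2}{5}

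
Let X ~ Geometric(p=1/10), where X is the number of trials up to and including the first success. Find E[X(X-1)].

E[X(X-1)] = E[X² - X] = E[X²] - E[X]
E[X] = 10
E[X²] = Var(X) + (E[X])² = 90 + (10)² = 190
E[X(X-1)] = 190 - 10 = 180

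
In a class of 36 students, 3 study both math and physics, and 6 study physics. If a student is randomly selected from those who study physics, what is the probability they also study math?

P(A ∩ B) = 3/36 = 1/12
P(B) = 6/36 = 1/6
P(A|B) = P(A ∩ B) / P(B) = (1/12) / (1/6) = 1/2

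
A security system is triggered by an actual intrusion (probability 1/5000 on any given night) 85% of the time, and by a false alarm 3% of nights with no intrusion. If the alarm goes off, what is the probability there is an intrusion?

Let D = the rare event, + = positive/flagged.
P(D) = 1/5000
P(+|D) = 85/100 = 17/20
P(+|D') = 3/100
P(+) = P(+|D)P(D) + P(+|D')P(D')
     = \frac{17}{20} × \frac{1}{5000} + \frac{3}{100} × \frac{4999}{5000}
     = \frac{7541}{250000}
P(D|+) = P(+|D)P(D)/P(+) = \frac{85}{15082}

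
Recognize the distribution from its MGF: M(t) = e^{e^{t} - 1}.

The MGF M(t) = e^{e^{t} - 1} is the standard form for the Poisson distribution.
Comparing with the known MGF formula identifies: Poisson(λ=1)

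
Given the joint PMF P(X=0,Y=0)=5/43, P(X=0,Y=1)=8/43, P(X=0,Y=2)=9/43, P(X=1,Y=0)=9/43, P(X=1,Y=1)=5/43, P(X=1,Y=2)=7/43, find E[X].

First find marginal of X:
P(X=0) = 22/43
P(X=1) = 21/43
E[X] = 0 × 22/43 + 1 × 21/43 = 21/43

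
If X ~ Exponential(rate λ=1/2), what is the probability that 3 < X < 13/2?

P(3 < X < 13/2) = ∫_{3}^{13/2} f(x) dx
where f(x) = \frac{e^{- \frac{x}{2}}}{2}
= - \frac{1}{e^{\frac{13}{4}}} + e^{- \frac{3}{2}}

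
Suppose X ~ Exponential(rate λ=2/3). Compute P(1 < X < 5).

P(1 < X < 5) = ∫_{1}^{5} f(x) dx
where f(x) = \frac{2 e^{- \frac{2 x}{3}}}{3}
= - \frac{1 - e^{\frac{8}{3}}}{e^{\frac{10}{3}}}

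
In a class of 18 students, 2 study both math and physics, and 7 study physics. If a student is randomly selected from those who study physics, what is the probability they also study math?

P(A ∩ B) = 2/18 = 1/9
P(B) = 7/18
P(A|B) = P(A ∩ B) / P(B) = (1/9) / (7/18) = 2/7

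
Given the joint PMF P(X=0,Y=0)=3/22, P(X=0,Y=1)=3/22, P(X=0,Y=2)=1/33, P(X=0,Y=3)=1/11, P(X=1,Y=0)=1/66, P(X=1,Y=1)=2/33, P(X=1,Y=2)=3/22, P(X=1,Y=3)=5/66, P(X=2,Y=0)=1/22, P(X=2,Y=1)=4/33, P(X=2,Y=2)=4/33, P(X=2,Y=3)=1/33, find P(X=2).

P(X=2) = P(X=2,Y=0) + P(X=2,Y=1) + P(X=2,Y=2) + P(X=2,Y=3)
= 1/22 + 4/33 + 4/33 + 1/33
= 7/22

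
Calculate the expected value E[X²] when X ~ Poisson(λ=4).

Using the identity E[X²] = Var(X) + (E[X])²:
E[X] = 4
Var(X) = 4
E[X²] = 4 + (4)²
= 20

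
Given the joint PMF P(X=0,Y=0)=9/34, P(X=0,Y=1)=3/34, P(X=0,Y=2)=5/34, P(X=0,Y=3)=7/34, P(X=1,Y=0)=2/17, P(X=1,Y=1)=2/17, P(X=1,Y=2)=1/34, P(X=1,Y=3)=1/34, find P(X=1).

P(X=1) = P(X=1,Y=0) + P(X=1,Y=1) + P(X=1,Y=2) + P(X=1,Y=3)
= 2/17 + 2/17 + 1/34 + 1/34
= 5/17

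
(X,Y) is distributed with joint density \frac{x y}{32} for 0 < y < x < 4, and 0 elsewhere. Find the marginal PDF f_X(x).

f_X(x) = ∫_0^x \frac{x y}{32} dy = \frac{x^{3}}{64}
for 0 < x < 4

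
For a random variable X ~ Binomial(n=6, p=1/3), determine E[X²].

Using the identity E[X²] = Var(X) + (E[X])²:
E[X] = 2
Var(X) = \frac{4}{3}
E[X²] = \frac{4}{3} + (2)²
= \frac{16}{3}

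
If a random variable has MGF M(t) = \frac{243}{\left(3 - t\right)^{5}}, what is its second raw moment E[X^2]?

To find E[X^2], compute M^(2)(0):
M^(1)(t) = \frac{1215}{\left(3 - t\right)^{6}}
M^(2)(t) = \frac{7290}{\left(3 - t\right)^{7}}
M^(2)(0) = \frac{10}{3}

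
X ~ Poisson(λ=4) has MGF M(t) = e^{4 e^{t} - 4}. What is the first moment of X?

To find E[X], compute M^(1)(0):
M^(1)(t) = 4 e^{t} e^{4 e^{t} - 4}
M^(1)(0) = 4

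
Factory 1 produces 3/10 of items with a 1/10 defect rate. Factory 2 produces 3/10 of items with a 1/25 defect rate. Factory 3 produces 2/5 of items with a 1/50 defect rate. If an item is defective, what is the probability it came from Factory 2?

Using Bayes' theorem:
P(F1) = 3/10, P(D|F1) = 1/10
P(F2) = 3/10, P(D|F2) = 1/25
P(F3) = 2/5, P(D|F3) = 1/50
P(D) = P(D|F1)P(F1) + P(D|F2)P(F2) + P(D|F3)P(F3)
     = \frac{1}{20}
P(F2|D) = P(D|F2)P(F2) / P(D)
= \frac{6}{25}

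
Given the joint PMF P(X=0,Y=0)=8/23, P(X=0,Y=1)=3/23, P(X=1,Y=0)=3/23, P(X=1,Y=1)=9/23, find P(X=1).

P(X=1) = P(X=1,Y=0) + P(X=1,Y=1)
= 3/23 + 9/23
= 12/23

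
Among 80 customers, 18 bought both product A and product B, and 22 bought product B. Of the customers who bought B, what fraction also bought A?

P(A ∩ B) = 18/80 = 9/40
P(B) = 22/80 = 11/40
P(A|B) = P(A ∩ B) / P(B) = (9/40) / (11/40) = 9/11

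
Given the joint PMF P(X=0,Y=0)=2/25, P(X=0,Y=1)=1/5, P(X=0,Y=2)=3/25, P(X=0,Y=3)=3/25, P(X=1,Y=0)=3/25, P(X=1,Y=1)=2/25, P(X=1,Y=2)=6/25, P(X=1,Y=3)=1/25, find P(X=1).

P(X=1) = P(X=1,Y=0) + P(X=1,Y=1) + P(X=1,Y=2) + P(X=1,Y=3)
= 3/25 + 2/25 + 6/25 + 1/25
= 12/25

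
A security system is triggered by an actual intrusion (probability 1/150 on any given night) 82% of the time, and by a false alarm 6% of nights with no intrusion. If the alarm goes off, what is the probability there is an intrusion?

Let D = the rare event, + = positive/flagged.
P(D) = 1/150
P(+|D) = 82/100 = 41/50
P(+|D') = 6/100 = 3/50
P(+) = P(+|D)P(D) + P(+|D')P(D')
     = \frac{41}{50} × \frac{1}{150} + \frac{3}{50} × \frac{149}{150}
     = \frac{122}{1875}
P(D|+) = P(+|D)P(D)/P(+) = \frac{41}{488}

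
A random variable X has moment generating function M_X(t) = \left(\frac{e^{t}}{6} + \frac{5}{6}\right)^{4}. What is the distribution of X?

The MGF M(t) = \left(\frac{e^{t}}{6} + \frac{5}{6}\right)^{4} is the standard form for the Binomial distribution.
Comparing with the known MGF formula identifies: Binomial(n=4, p=1/6)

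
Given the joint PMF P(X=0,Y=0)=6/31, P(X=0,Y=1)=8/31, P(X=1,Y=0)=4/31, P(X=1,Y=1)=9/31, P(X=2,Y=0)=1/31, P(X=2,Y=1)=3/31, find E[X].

First find marginal of X:
P(X=0) = 14/31
P(X=1) = 13/31
P(X=2) = 4/31
E[X] = 0 × 14/31 + 1 × 13/31 + 2 × 4/31 = 21/31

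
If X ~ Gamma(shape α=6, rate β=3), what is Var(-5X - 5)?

For X ~ Gamma(shape α=6, rate β=3):
Var(X) = \frac{2}{3}
Var(-5X - 5) = (-5)² × Var(X) = 25 × \frac{2}{3} = \frac{50}{3}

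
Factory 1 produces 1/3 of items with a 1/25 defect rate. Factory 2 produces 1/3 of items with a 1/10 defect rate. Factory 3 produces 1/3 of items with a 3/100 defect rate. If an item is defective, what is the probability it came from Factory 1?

Using Bayes' theorem:
P(F1) = 1/3, P(D|F1) = 1/25
P(F2) = 1/3, P(D|F2) = 1/10
P(F3) = 1/3, P(D|F3) = 3/100
P(D) = P(D|F1)P(F1) + P(D|F2)P(F2) + P(D|F3)P(F3)
     = \frac{17}{300}
P(F1|D) = P(D|F1)P(F1) / P(D)
= \frac{4}{17}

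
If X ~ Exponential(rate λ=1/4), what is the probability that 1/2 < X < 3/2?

P(1/2 < X < 3/2) = ∫_{1/2}^{3/2} f(x) dx
where f(x) = \frac{e^{- \frac{x}{4}}}{4}
= - \frac{1 - e^{\frac{1}{4}}}{e^{\frac{3}{8}}}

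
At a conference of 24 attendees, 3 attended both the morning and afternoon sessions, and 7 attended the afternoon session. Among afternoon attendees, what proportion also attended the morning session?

P(A ∩ B) = 3/24 = 1/8
P(B) = 7/24
P(A|B) = P(A ∩ B) / P(B) = (1/8) / (7/24) = 3/7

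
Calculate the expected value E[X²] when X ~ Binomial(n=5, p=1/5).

Using the identity E[X²] = Var(X) + (E[X])²:
E[X] = 1
Var(X) = \frac{4}{5}
E[X²] = \frac{4}{5} + (1)²
= \frac{9}{5}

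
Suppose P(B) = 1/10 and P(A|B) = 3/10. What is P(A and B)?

By definition, P(A|B) = P(A ∩ B) / P(B)
So P(A ∩ B) = P(A|B) × P(B)
= 3/10 × 1/10
= 3/100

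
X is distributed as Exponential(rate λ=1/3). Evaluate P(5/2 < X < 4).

P(5/2 < X < 4) = ∫_{5/2}^{4} f(x) dx
where f(x) = \frac{e^{- \frac{x}{3}}}{3}
= - \frac{1}{e^{\frac{4}{3}}} + e^{- \frac{5}{6}}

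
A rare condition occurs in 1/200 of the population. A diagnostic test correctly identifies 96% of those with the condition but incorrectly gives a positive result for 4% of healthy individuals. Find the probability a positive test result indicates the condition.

Let D = the rare event, + = positive/flagged.
P(D) = 1/200
P(+|D) = 96/100 = 24/25
P(+|D') = 4/100 = 1/25
P(+) = P(+|D)P(D) + P(+|D')P(D')
     = \frac{24}{25} × \frac{1}{200} + \frac{1}{25} × \frac{199}{200}
     = \frac{223}{5000}
P(D|+) = P(+|D)P(D)/P(+) = \frac{24}{223}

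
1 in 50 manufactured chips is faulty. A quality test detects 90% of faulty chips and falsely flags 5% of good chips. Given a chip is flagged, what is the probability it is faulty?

Let D = the rare event, + = positive/flagged.
P(D) = 1/50
P(+|D) = 90/100 = 9/10
P(+|D') = 5/100 = 1/20
P(+) = P(+|D)P(D) + P(+|D')P(D')
     = \frac{9}{10} × \frac{1}{50} + \frac{1}{20} × \frac{49}{50}
     = \frac{67}{1000}
P(D|+) = P(+|D)P(D)/P(+) = \frac{18}{67}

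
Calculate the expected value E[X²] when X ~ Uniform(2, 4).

Using the identity E[X²] = Var(X) + (E[X])²:
E[X] = 3
Var(X) = \frac{1}{3}
E[X²] = \frac{1}{3} + (3)²
= \frac{28}{3}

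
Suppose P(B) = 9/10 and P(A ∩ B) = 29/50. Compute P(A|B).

P(A|B) = P(A ∩ B) / P(B)
= (29/50) / (9/10)
= 29/45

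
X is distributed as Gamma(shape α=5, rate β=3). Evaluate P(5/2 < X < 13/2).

P(5/2 < X < 13/2) = ∫_{5/2}^{13/2} f(x) dx
where f(x) = \frac{81 x^{4} e^{- 3 x}}{8}
= \frac{-956291 + 30563 e^{12}}{128 e^{\frac{39}{2}}}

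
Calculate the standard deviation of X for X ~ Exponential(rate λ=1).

For X ~ Exponential(rate λ=1):
Var(X) = 1
SD(X) = √(Var(X)) = √(1) = 1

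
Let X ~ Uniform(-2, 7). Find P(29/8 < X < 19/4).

P(29/8 < X < 19/4) = ∫_{29/8}^{19/4} f(x) dx
where f(x) = \frac{1}{9}
= \frac{1}{8}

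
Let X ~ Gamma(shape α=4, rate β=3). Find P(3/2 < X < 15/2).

P(3/2 < X < 15/2) = ∫_{3/2}^{15/2} f(x) dx
where f(x) = \frac{27 x^{3} e^{- 3 x}}{2}
= \frac{-34801 + 493 e^{18}}{16 e^{\frac{45}{2}}}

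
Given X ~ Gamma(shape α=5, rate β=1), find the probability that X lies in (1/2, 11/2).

P(1/2 < X < 11/2) = ∫_{1/2}^{11/2} f(x) dx
where f(x) = \frac{x^{4} e^{- x}}{24}
= \frac{-33593 + 633 e^{5}}{384 e^{\frac{11}{2}}}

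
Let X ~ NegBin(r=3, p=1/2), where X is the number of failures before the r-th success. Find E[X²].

Using the identity E[X²] = Var(X) + (E[X])²:
E[X] = 3
Var(X) = 6
E[X²] = 6 + (3)²
= 15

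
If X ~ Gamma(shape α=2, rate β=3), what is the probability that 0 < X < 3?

P(0 < X < 3) = ∫_{0}^{3} f(x) dx
where f(x) = 9 x e^{- 3 x}
= 1 - \frac{10}{e^{9}}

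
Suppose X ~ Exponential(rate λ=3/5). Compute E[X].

For X ~ Exponential(rate λ=3/5), the expected value is:
E[X] = \frac{5}{3}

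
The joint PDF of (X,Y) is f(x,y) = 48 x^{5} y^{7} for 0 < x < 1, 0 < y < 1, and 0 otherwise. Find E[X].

E[X] = ∫_0^1 ∫_0^1 x × f(x,y) dy dx
= ∫_0^1 ∫_0^1 x × (48 x^{5} y^{7}) dy dx
= \frac{6}{7}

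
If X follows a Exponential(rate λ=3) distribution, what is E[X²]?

Using the identity E[X²] = Var(X) + (E[X])²:
E[X] = \frac{1}{3}
Var(X) = \frac{1}{9}
E[X²] = \frac{1}{9} + (\frac{1}{3})²
= \frac{2}{9}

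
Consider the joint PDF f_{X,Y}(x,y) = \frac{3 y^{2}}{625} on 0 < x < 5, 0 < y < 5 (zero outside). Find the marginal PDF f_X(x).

f_X(x) = ∫_0^5 f(x,y) dy
= ∫_0^5 \frac{3 y^{2}}{625} dy
= \frac{1}{5} for 0 < x < 5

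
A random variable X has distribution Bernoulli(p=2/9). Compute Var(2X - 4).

For X ~ Bernoulli(p=2/9):
Var(X) = \frac{14}{81}
Var(2X - 4) = (2)² × Var(X) = 4 × \frac{14}{81} = \frac{56}{81}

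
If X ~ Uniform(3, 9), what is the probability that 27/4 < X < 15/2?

P(27/4 < X < 15/2) = ∫_{27/4}^{15/2} f(x) dx
where f(x) = \frac{1}{6}
= \frac{1}{8}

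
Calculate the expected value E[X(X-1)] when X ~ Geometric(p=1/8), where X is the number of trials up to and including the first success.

E[X(X-1)] = E[X² - X] = E[X²] - E[X]
E[X] = 8
E[X²] = Var(X) + (E[X])² = 56 + (8)² = 120
E[X(X-1)] = 120 - 8 = 112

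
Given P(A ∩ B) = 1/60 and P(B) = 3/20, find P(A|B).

P(A|B) = P(A ∩ B) / P(B)
= (1/60) / (3/20)
= 1/9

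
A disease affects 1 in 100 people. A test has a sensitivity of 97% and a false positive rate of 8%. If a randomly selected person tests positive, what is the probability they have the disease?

Let D = the rare event, + = positive/flagged.
P(D) = 1/100
P(+|D) = 97/100
P(+|D') = 8/100 = 2/25
P(+) = P(+|D)P(D) + P(+|D')P(D')
     = \frac{97}{100} × \frac{1}{100} + \frac{2}{25} × \frac{99}{100}
     = \frac{889}{10000}
P(D|+) = P(+|D)P(D)/P(+) = \frac{97}{889}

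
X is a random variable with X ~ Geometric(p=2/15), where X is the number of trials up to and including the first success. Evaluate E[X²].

Using the identity E[X²] = Var(X) + (E[X])²:
E[X] = \frac{15}{2}
Var(X) = \frac{195}{4}
E[X²] = \frac{195}{4} + (\frac{15}{2})²
= 105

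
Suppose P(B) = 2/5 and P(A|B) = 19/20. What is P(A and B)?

By definition, P(A|B) = P(A ∩ B) / P(B)
So P(A ∩ B) = P(A|B) × P(B)
= 19/20 × 2/5
= 19/50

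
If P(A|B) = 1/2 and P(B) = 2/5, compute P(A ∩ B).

By definition, P(A|B) = P(A ∩ B) / P(B)
So P(A ∩ B) = P(A|B) × P(B)
= 1/2 × 2/5
= 1/5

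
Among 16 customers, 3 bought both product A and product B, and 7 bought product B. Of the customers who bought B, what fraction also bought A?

P(A ∩ B) = 3/16
P(B) = 7/16
P(A|B) = P(A ∩ B) / P(B) = (3/16) / (7/16) = 3/7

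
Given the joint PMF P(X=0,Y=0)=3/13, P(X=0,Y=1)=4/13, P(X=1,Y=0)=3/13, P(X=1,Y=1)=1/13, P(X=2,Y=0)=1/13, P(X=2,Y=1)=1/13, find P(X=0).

P(X=0) = P(X=0,Y=0) + P(X=0,Y=1)
= 3/13 + 4/13
= 7/13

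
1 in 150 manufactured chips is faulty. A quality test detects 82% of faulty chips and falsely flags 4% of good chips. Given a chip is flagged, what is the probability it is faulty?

Let D = the rare event, + = positive/flagged.
P(D) = 1/150
P(+|D) = 82/100 = 41/50
P(+|D') = 4/100 = 1/25
P(+) = P(+|D)P(D) + P(+|D')P(D')
     = \frac{41}{50} × \frac{1}{150} + \frac{1}{25} × \frac{149}{150}
     = \frac{113}{2500}
P(D|+) = P(+|D)P(D)/P(+) = \frac{41}{339}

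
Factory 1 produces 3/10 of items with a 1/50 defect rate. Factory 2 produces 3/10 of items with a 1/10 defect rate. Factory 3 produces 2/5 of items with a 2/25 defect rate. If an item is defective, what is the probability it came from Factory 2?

Using Bayes' theorem:
P(F1) = 3/10, P(D|F1) = 1/50
P(F2) = 3/10, P(D|F2) = 1/10
P(F3) = 2/5, P(D|F3) = 2/25
P(D) = P(D|F1)P(F1) + P(D|F2)P(F2) + P(D|F3)P(F3)
     = \frac{17}{250}
P(F2|D) = P(D|F2)P(F2) / P(D)
= \frac{15}{34}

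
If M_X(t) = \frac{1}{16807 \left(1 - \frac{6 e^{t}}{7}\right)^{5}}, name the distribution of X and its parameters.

The MGF M(t) = \frac{1}{16807 \left(1 - \frac{6 e^{t}}{7}\right)^{5}} is the standard form for the NegativeBinomial distribution.
Comparing with the known MGF formula identifies: NegBin(r=5, p=1/7), X = failures before r-th success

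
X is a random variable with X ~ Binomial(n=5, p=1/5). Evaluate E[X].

For X ~ Binomial(n=5, p=1/5), the expected value is:
E[X] = 1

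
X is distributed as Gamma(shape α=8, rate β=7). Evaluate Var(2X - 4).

For X ~ Gamma(shape α=8, rate β=7):
Var(X) = \frac{8}{49}
Var(2X - 4) = (2)² × Var(X) = 4 × \frac{8}{49} = \frac{32}{49}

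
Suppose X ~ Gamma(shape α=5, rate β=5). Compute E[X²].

Using the identity E[X²] = Var(X) + (E[X])²:
E[X] = 1
Var(X) = \frac{1}{5}
E[X²] = \frac{1}{5} + (1)²
= \frac{6}{5}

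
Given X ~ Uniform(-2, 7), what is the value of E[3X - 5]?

For X ~ Uniform(-2, 7):
E[X] = \frac{5}{2}
E[3X - 5] = 3 × E[X] - 5 = \frac{5}{2}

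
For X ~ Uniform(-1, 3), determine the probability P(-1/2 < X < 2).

P(-1/2 < X < 2) = ∫_{-1/2}^{2} f(x) dx
where f(x) = \frac{1}{4}
= \frac{5}{8}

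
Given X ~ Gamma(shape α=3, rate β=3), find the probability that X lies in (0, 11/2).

P(0 < X < 11/2) = ∫_{0}^{11/2} f(x) dx
where f(x) = \frac{27 x^{2} e^{- 3 x}}{2}
= 1 - \frac{1229}{8 e^{\frac{33}{2}}}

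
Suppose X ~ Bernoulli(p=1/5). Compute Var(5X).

For X ~ Bernoulli(p=1/5):
Var(X) = \frac{4}{25}
Var(5X) = (5)² × Var(X) = 25 × \frac{4}{25} = 4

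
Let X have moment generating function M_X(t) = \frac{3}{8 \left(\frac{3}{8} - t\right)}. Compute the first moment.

To find E[X], compute M^(1)(0):
M^(1)(t) = \frac{3}{8 \left(\frac{3}{8} - t\right)^{2}}
M^(1)(0) = \frac{8}{3}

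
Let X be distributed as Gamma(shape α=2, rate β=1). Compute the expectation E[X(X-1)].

E[X(X-1)] = E[X² - X] = E[X²] - E[X]
E[X] = 2
E[X²] = Var(X) + (E[X])² = 2 + (2)² = 6
E[X(X-1)] = 6 - 2 = 4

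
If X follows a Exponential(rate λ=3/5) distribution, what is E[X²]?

Using the identity E[X²] = Var(X) + (E[X])²:
E[X] = \frac{5}{3}
Var(X) = \frac{25}{9}
E[X²] = \frac{25}{9} + (\frac{5}{3})²
= \frac{50}{9}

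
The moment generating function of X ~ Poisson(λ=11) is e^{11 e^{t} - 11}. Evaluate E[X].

To find E[X], compute M^(1)(0):
M^(1)(t) = 11 e^{t} e^{11 e^{t} - 11}
M^(1)(0) = 11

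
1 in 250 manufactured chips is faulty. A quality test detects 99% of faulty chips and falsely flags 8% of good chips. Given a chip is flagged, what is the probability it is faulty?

Let D = the rare event, + = positive/flagged.
P(D) = 1/250
P(+|D) = 99/100
P(+|D') = 8/100 = 2/25
P(+) = P(+|D)P(D) + P(+|D')P(D')
     = \frac{99}{100} × \frac{1}{250} + \frac{2}{25} × \frac{249}{250}
     = \frac{2091}{25000}
P(D|+) = P(+|D)P(D)/P(+) = \frac{33}{697}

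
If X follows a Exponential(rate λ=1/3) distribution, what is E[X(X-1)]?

E[X(X-1)] = E[X² - X] = E[X²] - E[X]
E[X] = 3
E[X²] = Var(X) + (E[X])² = 9 + (3)² = 18
E[X(X-1)] = 18 - 3 = 15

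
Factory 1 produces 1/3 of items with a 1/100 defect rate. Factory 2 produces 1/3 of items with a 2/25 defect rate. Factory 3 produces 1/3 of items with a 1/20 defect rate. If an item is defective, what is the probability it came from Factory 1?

Using Bayes' theorem:
P(F1) = 1/3, P(D|F1) = 1/100
P(F2) = 1/3, P(D|F2) = 2/25
P(F3) = 1/3, P(D|F3) = 1/20
P(D) = P(D|F1)P(F1) + P(D|F2)P(F2) + P(D|F3)P(F3)
     = \frac{7}{150}
P(F1|D) = P(D|F1)P(F1) / P(D)
= \frac{1}{14}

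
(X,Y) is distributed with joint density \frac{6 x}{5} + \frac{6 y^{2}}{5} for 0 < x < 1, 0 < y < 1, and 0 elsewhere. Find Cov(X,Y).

E[XY] = ∫∫ xy × f(x,y) dx dy = \frac{7}{20}
E[X] = \frac{3}{5}
E[Y] = \frac{3}{5}
Cov(X,Y) = E[XY] - E[X]E[Y] = - \frac{1}{100}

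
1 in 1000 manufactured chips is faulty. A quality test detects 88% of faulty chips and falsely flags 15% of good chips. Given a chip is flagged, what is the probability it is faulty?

Let D = the rare event, + = positive/flagged.
P(D) = 1/1000
P(+|D) = 88/100 = 22/25
P(+|D') = 15/100 = 3/20
P(+) = P(+|D)P(D) + P(+|D')P(D')
     = \frac{22}{25} × \frac{1}{1000} + \frac{3}{20} × \frac{999}{1000}
     = \frac{15073}{100000}
P(D|+) = P(+|D)P(D)/P(+) = \frac{88}{15073}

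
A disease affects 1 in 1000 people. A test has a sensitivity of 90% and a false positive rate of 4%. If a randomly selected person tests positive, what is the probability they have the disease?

Let D = the rare event, + = positive/flagged.
P(D) = 1/1000
P(+|D) = 90/100 = 9/10
P(+|D') = 4/100 = 1/25
P(+) = P(+|D)P(D) + P(+|D')P(D')
     = \frac{9}{10} × \frac{1}{1000} + \frac{1}{25} × \frac{999}{1000}
     = \frac{2043}{50000}
P(D|+) = P(+|D)P(D)/P(+) = \frac{5}{227}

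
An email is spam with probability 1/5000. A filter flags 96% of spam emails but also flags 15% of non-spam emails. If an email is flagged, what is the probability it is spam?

Let D = the rare event, + = positive/flagged.
P(D) = 1/5000
P(+|D) = 96/100 = 24/25
P(+|D') = 15/100 = 3/20
P(+) = P(+|D)P(D) + P(+|D')P(D')
     = \frac{24}{25} × \frac{1}{5000} + \frac{3}{20} × \frac{4999}{5000}
     = \frac{75081}{500000}
P(D|+) = P(+|D)P(D)/P(+) = \frac{32}{25027}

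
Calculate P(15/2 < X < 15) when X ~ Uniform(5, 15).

P(15/2 < X < 15) = ∫_{15/2}^{15} f(x) dx
where f(x) = \frac{1}{10}
= \frac{3}{4}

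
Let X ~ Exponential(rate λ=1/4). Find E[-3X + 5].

For X ~ Exponential(rate λ=1/4):
E[X] = 4
E[-3X + 5] = -3 × E[X] + 5 = -7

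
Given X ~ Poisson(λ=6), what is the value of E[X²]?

Using the identity E[X²] = Var(X) + (E[X])²:
E[X] = 6
Var(X) = 6
E[X²] = 6 + (6)²
= 42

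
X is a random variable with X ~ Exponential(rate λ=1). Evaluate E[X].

For X ~ Exponential(rate λ=1), the expected value is:
E[X] = 1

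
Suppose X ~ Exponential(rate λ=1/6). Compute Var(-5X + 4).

For X ~ Exponential(rate λ=1/6):
Var(X) = 36
Var(-5X + 4) = (-5)² × Var(X) = 25 × 36 = 900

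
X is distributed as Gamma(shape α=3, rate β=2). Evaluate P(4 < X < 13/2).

P(4 < X < 13/2) = ∫_{4}^{13/2} f(x) dx
where f(x) = 4 x^{2} e^{- 2 x}
= \frac{-197 + 82 e^{5}}{2 e^{13}}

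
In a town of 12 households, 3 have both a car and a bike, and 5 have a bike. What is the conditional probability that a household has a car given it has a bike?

P(A ∩ B) = 3/12 = 1/4
P(B) = 5/12
P(A|B) = P(A ∩ B) / P(B) = (1/4) / (5/12) = 3/5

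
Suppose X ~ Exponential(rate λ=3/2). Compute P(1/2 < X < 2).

P(1/2 < X < 2) = ∫_{1/2}^{2} f(x) dx
where f(x) = \frac{3 e^{- \frac{3 x}{2}}}{2}
= - \frac{1}{e^{3}} + e^{- \frac{3}{4}}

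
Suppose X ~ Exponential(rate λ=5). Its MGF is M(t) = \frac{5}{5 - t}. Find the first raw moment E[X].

To find E[X], compute M^(1)(0):
M^(1)(t) = \frac{5}{\left(5 - t\right)^{2}}
M^(1)(0) = \frac{1}{5}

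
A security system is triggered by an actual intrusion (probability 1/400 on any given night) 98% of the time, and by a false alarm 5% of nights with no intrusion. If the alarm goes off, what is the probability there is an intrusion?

Let D = the rare event, + = positive/flagged.
P(D) = 1/400
P(+|D) = 98/100 = 49/50
P(+|D') = 5/100 = 1/20
P(+) = P(+|D)P(D) + P(+|D')P(D')
     = \frac{49}{50} × \frac{1}{400} + \frac{1}{20} × \frac{399}{400}
     = \frac{2093}{40000}
P(D|+) = P(+|D)P(D)/P(+) = \frac{14}{299}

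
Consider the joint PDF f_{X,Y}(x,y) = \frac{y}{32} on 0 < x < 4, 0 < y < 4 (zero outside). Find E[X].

f_X(x) = ∫_0^4 \frac{y}{32} dy = \frac{1}{4}
E[X] = ∫_0^4 x × (\frac{1}{4}) dx = 2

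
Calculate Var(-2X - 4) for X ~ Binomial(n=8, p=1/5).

For X ~ Binomial(n=8, p=1/5):
Var(X) = \frac{32}{25}
Var(-2X - 4) = (-2)² × Var(X) = 4 × \frac{32}{25} = \frac{128}{25}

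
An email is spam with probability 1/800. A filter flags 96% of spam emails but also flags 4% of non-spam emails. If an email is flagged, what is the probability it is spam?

Let D = the rare event, + = positive/flagged.
P(D) = 1/800
P(+|D) = 96/100 = 24/25
P(+|D') = 4/100 = 1/25
P(+) = P(+|D)P(D) + P(+|D')P(D')
     = \frac{24}{25} × \frac{1}{800} + \frac{1}{25} × \frac{799}{800}
     = \frac{823}{20000}
P(D|+) = P(+|D)P(D)/P(+) = \frac{24}{823}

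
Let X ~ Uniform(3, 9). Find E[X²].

Using the identity E[X²] = Var(X) + (E[X])²:
E[X] = 6
Var(X) = 3
E[X²] = 3 + (6)²
= 39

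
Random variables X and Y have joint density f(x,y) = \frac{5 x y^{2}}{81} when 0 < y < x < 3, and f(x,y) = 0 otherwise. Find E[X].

f_X(x) = ∫_0^x \frac{5 x y^{2}}{81} dy = \frac{5 x^{4}}{243}
E[X] = ∫_0^3 x × (\frac{5 x^{4}}{243}) dx = \frac{5}{2}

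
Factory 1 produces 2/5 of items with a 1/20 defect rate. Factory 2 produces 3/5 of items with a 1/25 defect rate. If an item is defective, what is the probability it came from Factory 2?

Using Bayes' theorem:
P(F1) = 2/5, P(D|F1) = 1/20
P(F2) = 3/5, P(D|F2) = 1/25
P(D) = P(D|F1)P(F1) + P(D|F2)P(F2)
     = \frac{11}{250}
P(F2|D) = P(D|F2)P(F2) / P(D)
= \frac{6}{11}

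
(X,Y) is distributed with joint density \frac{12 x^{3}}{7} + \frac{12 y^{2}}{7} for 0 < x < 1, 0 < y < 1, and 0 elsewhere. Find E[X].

E[X] = ∫_0^1 ∫_0^1 x × f(x,y) dy dx
= ∫_0^1 ∫_0^1 x × (\frac{12 x^{3}}{7} + \frac{12 y^{2}}{7}) dy dx
= \frac{22}{35}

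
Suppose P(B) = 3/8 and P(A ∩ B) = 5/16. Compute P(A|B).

P(A|B) = P(A ∩ B) / P(B)
= (5/16) / (3/8)
= 5/6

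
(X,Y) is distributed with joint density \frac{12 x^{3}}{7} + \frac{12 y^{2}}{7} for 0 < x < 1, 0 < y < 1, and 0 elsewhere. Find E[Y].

E[Y] = ∫_0^1 ∫_0^1 y × f(x,y) dx dy
= \frac{9}{14}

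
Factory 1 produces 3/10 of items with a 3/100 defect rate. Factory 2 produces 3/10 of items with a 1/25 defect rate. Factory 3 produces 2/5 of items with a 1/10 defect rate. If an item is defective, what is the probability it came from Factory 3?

Using Bayes' theorem:
P(F1) = 3/10, P(D|F1) = 3/100
P(F2) = 3/10, P(D|F2) = 1/25
P(F3) = 2/5, P(D|F3) = 1/10
P(D) = P(D|F1)P(F1) + P(D|F2)P(F2) + P(D|F3)P(F3)
     = \frac{61}{1000}
P(F3|D) = P(D|F3)P(F3) / P(D)
= \frac{40}{61}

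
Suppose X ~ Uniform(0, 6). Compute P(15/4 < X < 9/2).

P(15/4 < X < 9/2) = ∫_{15/4}^{9/2} f(x) dx
where f(x) = \frac{1}{6}
= \frac{1}{8}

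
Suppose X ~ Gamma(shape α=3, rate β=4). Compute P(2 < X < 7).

P(2 < X < 7) = ∫_{2}^{7} f(x) dx
where f(x) = 32 x^{2} e^{- 4 x}
= \frac{-421 + 41 e^{20}}{e^{28}}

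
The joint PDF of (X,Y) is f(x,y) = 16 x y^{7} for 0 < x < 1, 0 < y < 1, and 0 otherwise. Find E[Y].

E[Y] = ∫_0^1 ∫_0^1 y × f(x,y) dx dy
= \frac{8}{9}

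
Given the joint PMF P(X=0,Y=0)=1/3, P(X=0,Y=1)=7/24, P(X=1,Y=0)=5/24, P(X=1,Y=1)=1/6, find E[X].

First find marginal of X:
P(X=0) = 5/8
P(X=1) = 3/8
E[X] = 0 × 5/8 + 1 × 3/8 = 3/8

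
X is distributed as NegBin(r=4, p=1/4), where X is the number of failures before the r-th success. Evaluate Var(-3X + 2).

For X ~ NegBin(r=4, p=1/4), where X is the number of failures before the r-th success:
Var(X) = 48
Var(-3X + 2) = (-3)² × Var(X) = 9 × 48 = 432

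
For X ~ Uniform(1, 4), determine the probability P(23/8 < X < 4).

P(23/8 < X < 4) = ∫_{23/8}^{4} f(x) dx
where f(x) = \frac{1}{3}
= \frac{3}{8}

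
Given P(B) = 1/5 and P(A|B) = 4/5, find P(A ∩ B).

By definition, P(A|B) = P(A ∩ B) / P(B)
So P(A ∩ B) = P(A|B) × P(B)
= 4/5 × 1/5
= 4/25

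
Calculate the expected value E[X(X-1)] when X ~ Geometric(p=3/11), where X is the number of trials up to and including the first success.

E[X(X-1)] = E[X² - X] = E[X²] - E[X]
E[X] = \frac{11}{3}
E[X²] = Var(X) + (E[X])² = \frac{88}{9} + (\frac{11}{3})² = \frac{209}{9}
E[X(X-1)] = \frac{209}{9} - \frac{11}{3} = \frac{176}{9}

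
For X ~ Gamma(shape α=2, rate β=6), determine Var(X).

For X ~ Gamma(shape α=2, rate β=6):
Var(X) = \frac{1}{18}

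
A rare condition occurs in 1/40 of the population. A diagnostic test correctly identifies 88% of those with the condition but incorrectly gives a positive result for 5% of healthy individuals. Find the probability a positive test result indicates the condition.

Let D = the rare event, + = positive/flagged.
P(D) = 1/40
P(+|D) = 88/100 = 22/25
P(+|D') = 5/100 = 1/20
P(+) = P(+|D)P(D) + P(+|D')P(D')
     = \frac{22}{25} × \frac{1}{40} + \frac{1}{20} × \frac{39}{40}
     = \frac{283}{4000}
P(D|+) = P(+|D)P(D)/P(+) = \frac{88}{283}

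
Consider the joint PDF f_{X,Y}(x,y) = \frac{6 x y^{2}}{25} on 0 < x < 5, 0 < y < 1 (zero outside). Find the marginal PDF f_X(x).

f_X(x) = ∫_0^1 f(x,y) dy
= ∫_0^1 \frac{6 x y^{2}}{25} dy
= \frac{2 x}{25} for 0 < x < 5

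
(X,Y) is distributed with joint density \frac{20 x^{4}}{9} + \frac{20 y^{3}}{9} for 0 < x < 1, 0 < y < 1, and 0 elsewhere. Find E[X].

E[X] = ∫_0^1 ∫_0^1 x × f(x,y) dy dx
= ∫_0^1 ∫_0^1 x × (\frac{20 x^{4}}{9} + \frac{20 y^{3}}{9}) dy dx
= \frac{35}{54}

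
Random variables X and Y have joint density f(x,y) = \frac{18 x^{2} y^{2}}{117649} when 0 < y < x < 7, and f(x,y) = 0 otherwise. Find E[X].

f_X(x) = ∫_0^x \frac{18 x^{2} y^{2}}{117649} dy = \frac{6 x^{5}}{117649}
E[X] = ∫_0^7 x × (\frac{6 x^{5}}{117649}) dx = 6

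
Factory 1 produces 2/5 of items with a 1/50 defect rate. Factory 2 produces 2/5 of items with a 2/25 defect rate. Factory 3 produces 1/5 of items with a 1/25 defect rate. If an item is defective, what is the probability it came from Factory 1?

Using Bayes' theorem:
P(F1) = 2/5, P(D|F1) = 1/50
P(F2) = 2/5, P(D|F2) = 2/25
P(F3) = 1/5, P(D|F3) = 1/25
P(D) = P(D|F1)P(F1) + P(D|F2)P(F2) + P(D|F3)P(F3)
     = \frac{6}{125}
P(F1|D) = P(D|F1)P(F1) / P(D)
= \frac{1}{6}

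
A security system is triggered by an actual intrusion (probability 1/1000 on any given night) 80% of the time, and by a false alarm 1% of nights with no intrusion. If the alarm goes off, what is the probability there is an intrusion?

Let D = the rare event, + = positive/flagged.
P(D) = 1/1000
P(+|D) = 80/100 = 4/5
P(+|D') = 1/100
P(+) = P(+|D)P(D) + P(+|D')P(D')
     = \frac{4}{5} × \frac{1}{1000} + \frac{1}{100} × \frac{999}{1000}
     = \frac{1079}{100000}
P(D|+) = P(+|D)P(D)/P(+) = \frac{80}{1079}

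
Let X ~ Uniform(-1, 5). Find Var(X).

For X ~ Uniform(-1, 5):
Var(X) = 3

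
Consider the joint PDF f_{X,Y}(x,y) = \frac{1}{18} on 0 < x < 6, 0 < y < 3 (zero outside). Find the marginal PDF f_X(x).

f_X(x) = ∫_0^3 f(x,y) dy
= ∫_0^3 \frac{1}{18} dy
= \frac{1}{6} for 0 < x < 6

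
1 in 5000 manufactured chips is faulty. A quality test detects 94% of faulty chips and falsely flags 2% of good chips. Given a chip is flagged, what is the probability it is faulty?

Let D = the rare event, + = positive/flagged.
P(D) = 1/5000
P(+|D) = 94/100 = 47/50
P(+|D') = 2/100 = 1/50
P(+) = P(+|D)P(D) + P(+|D')P(D')
     = \frac{47}{50} × \frac{1}{5000} + \frac{1}{50} × \frac{4999}{5000}
     = \frac{2523}{125000}
P(D|+) = P(+|D)P(D)/P(+) = \frac{47}{5046}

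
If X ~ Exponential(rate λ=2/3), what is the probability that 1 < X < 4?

P(1 < X < 4) = ∫_{1}^{4} f(x) dx
where f(x) = \frac{2 e^{- \frac{2 x}{3}}}{3}
= - \frac{1 - e^{2}}{e^{\frac{8}{3}}}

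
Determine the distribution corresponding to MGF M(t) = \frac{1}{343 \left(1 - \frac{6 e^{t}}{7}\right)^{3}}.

The MGF M(t) = \frac{1}{343 \left(1 - \frac{6 e^{t}}{7}\right)^{3}} is the standard form for the NegativeBinomial distribution.
Comparing with the known MGF formula identifies: NegBin(r=3, p=1/7), X = failures before r-th success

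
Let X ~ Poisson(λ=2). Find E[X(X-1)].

E[X(X-1)] = E[X² - X] = E[X²] - E[X]
E[X] = 2
E[X²] = Var(X) + (E[X])² = 2 + (2)² = 6
E[X(X-1)] = 6 - 2 = 4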